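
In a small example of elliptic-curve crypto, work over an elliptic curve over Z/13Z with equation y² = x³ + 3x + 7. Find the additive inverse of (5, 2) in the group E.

(5, 11)

-(5, 2) = (5, -2 mod 13) = (5, 11).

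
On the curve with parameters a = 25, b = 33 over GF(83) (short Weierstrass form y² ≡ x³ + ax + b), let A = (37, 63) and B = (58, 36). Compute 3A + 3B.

(18, 16)

First 3A:
Repeated addition: build up to 3A.
2A: tangent at (37, 63): λ = (3·37² + 25)/(2·63) ≡ 65/43. 43⁻¹ ≡ 56 (mod 83) since 43·56 = 2408 ≡ 1, so λ ≡ 65·56 ≡ 71.
  x = λ² - 37 - 37 = 5041 - 74 ≡ 70; y = λ·(37 - 70) - 63 ≡ 1. → (70, 1)
3A: (70, 1) + (37, 63). λ = (63 - 1)/(37 - 70) ≡ 62/50 mod 83. 50⁻¹ ≡ 5 (mod 83), so λ ≡ 61.
  x = λ² - 70 - 37 = 3721 - 107 ≡ 45; y = λ·(70 - 45) - 1 ≡ 30. → (45, 30)
3A = (45, 30).
Next 3B:
Repeated addition: build up to 3B.
2B: tangent at (58, 36): λ = (3·58² + 25)/(2·36) ≡ 74/72. 72⁻¹ ≡ 15 (mod 83) since 72·15 = 1080 ≡ 1, so λ ≡ 74·15 ≡ 31.
  x = λ² - 58 - 58 = 961 - 116 ≡ 15; y = λ·(58 - 15) - 36 ≡ 52. → (15, 52)
3B: (15, 52) + (58, 36). λ = (36 - 52)/(58 - 15) ≡ 67/43 mod 83. 43⁻¹ ≡ 56 (mod 83), so λ ≡ 17.
  x = λ² - 15 - 58 = 289 - 73 ≡ 50; y = λ·(15 - 50) - 52 ≡ 17. → (50, 17)
3B = (50, 17).
Finally 3A + 3B:
(45, 30) + (50, 17). λ = (17 - 30)/(50 - 45) ≡ 70/5 mod 83. 5⁻¹ ≡ 50 (mod 83) since 5·50 = 250 ≡ 1, so λ ≡ 14.
  x = λ² - 45 - 50 = 196 - 95 ≡ 18; y = λ·(45 - 18) - 30 ≡ 16. → (18, 16)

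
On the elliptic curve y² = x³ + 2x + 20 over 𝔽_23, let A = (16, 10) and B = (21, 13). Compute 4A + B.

(18, 0)

First 4A:
Double-and-add on 4 = (100)₂. Start with A = (16, 10) for the leading 1-bit.
double: tangent at (16, 10): λ = (3·16² + 2)/(2·10) ≡ 11/20. 20⁻¹ ≡ 15 (mod 23) since 20·15 = 300 ≡ 1, so λ ≡ 11·15 ≡ 4.
  x = λ² - 16 - 16 = 16 - 32 ≡ 7; y = λ·(16 - 7) - 10 ≡ 3. → (7, 3)
double: tangent at (7, 3): λ = (3·7² + 2)/(2·3) ≡ 11/6. 6⁻¹ ≡ 4 (mod 23) since 6·4 = 24 ≡ 1, so λ ≡ 11·4 ≡ 21.
  x = λ² - 7 - 7 = 441 - 14 ≡ 13; y = λ·(7 - 13) - 3 ≡ 9. → (13, 9)
4A = (13, 9).
Finally 4A + B:
(13, 9) + (21, 13). λ = (13 - 9)/(21 - 13) ≡ 4/8 mod 23. 8⁻¹ ≡ 3 (mod 23) since 8·3 = 24 ≡ 1, so λ ≡ 12.
  x = λ² - 13 - 21 = 144 - 34 ≡ 18; y = λ·(13 - 18) - 9 ≡ 0. → (18, 0)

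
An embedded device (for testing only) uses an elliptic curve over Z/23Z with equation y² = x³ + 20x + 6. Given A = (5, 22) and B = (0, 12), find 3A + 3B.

(0, 11)

First 3A:
Repeated addition: build up to 3A.
2A: tangent at (5, 22): λ = (3·5² + 20)/(2·22) ≡ 3/21. 21⁻¹ ≡ 11 (mod 23) since 21·11 = 231 ≡ 1, so λ ≡ 3·11 ≡ 10.
  x = λ² - 5 - 5 = 100 - 10 ≡ 21; y = λ·(5 - 21) - 22 ≡ 2. → (21, 2)
3A: (21, 2) + (5, 22). λ = (22 - 2)/(5 - 21) ≡ 20/7 mod 23. 7⁻¹ ≡ 10 (mod 23), so λ ≡ 16.
  x = λ² - 21 - 5 = 256 - 26 ≡ 0; y = λ·(21 - 0) - 2 ≡ 12. → (0, 12)
3A = (0, 12).
Next 3B:
Repeated addition: build up to 3B.
2B: tangent at (0, 12): λ = (3·0² + 20)/(2·12) ≡ 20/1. 1⁻¹ ≡ 1 (mod 23), so λ ≡ 20·1 ≡ 20.
  x = λ² - 0 - 0 = 400 - 0 ≡ 9; y = λ·(0 - 9) - 12 ≡ 15. → (9, 15)
3B: (9, 15) + (0, 12). λ = (12 - 15)/(0 - 9) ≡ 20/14 mod 23. 14⁻¹ ≡ 5 (mod 23), so λ ≡ 8.
  x = λ² - 9 - 0 = 64 - 9 ≡ 9; y = λ·(9 - 9) - 15 ≡ 8. → (9, 8)
3B = (9, 8).
Finally 3A + 3B:
(0, 12) + (9, 8). λ = (8 - 12)/(9 - 0) ≡ 19/9 mod 23. 9⁻¹ ≡ 18 (mod 23), so λ ≡ 20.
  x = λ² - 0 - 9 = 400 - 9 ≡ 0; y = λ·(0 - 0) - 12 ≡ 11. → (0, 11)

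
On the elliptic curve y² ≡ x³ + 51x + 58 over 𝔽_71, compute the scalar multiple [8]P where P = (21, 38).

Double-and-add on 8 = (1000)₂. Start with P = (21, 38) for the leading 1-bit.
double: tangent at (21, 38): λ = (3·21² + 51)/(2·38) ≡ 25/5. 5⁻¹ ≡ 57 (mod 71), so λ ≡ 25·57 ≡ 5.
  x = λ² - 21 - 21 = 25 - 42 ≡ 54; y = λ·(21 - 54) - 38 ≡ 10. → (54, 10)
double: tangent at (54, 10): λ = (3·54² + 51)/(2·10) ≡ 66/20. 20⁻¹ ≡ 32 (mod 71), so λ ≡ 66·32 ≡ 53.
  x = λ² - 54 - 54 = 2809 - 108 ≡ 3; y = λ·(54 - 3) - 10 ≡ 66. → (3, 66)
double: tangent at (3, 66): λ = (3·3² + 51)/(2·66) ≡ 7/61. 61⁻¹ ≡ 7 (mod 71) since 61·7 = 427 ≡ 1, so λ ≡ 7·7 ≡ 49.
  x = λ² - 3 - 3 = 2401 - 6 ≡ 52; y = λ·(3 - 52) - 66 ≡ 18. → (52, 18)

(52, 18)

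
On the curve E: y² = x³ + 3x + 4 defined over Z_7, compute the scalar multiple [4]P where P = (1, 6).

Repeated addition: build up to 4P.
2P: tangent at (1, 6): λ = (3·1² + 3)/(2·6) ≡ 6/5. 5⁻¹ ≡ 3 (mod 7), so λ ≡ 6·3 ≡ 4.
  x = λ² - 1 - 1 = 16 - 2 ≡ 0; y = λ·(1 - 0) - 6 ≡ 5. → (0, 5)
3P: (0, 5) + (1, 6). λ = (6 - 5)/(1 - 0) ≡ 1/1 mod 7. 1⁻¹ ≡ 1 (mod 7), so λ ≡ 1.
  x = λ² - 0 - 1 = 1 - 1 ≡ 0; y = λ·(0 - 0) - 5 ≡ 2. → (0, 2)
4P: (0, 2) + (1, 6). λ = (6 - 2)/(1 - 0) ≡ 4/1 mod 7. 1⁻¹ ≡ 1 (mod 7) since 1·1 = 1 ≡ 1, so λ ≡ 4.
  x = λ² - 0 - 1 = 16 - 1 ≡ 1; y = λ·(0 - 1) - 2 ≡ 1. → (1, 1)

(1, 1)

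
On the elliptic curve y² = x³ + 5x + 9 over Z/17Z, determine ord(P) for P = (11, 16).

10

2P: tangent at (11, 16): λ = (3·11² + 5)/(2·16) ≡ 11/15. 15⁻¹ ≡ 8 (mod 17), so λ ≡ 11·8 ≡ 3.
  x = λ² - 11 - 11 = 9 - 22 ≡ 4; y = λ·(11 - 4) - 16 ≡ 5. → (4, 5)
3P: (4, 5) + (11, 16). λ = (16 - 5)/(11 - 4) ≡ 11/7 mod 17. 7⁻¹ ≡ 5 (mod 17) since 7·5 = 35 ≡ 1, so λ ≡ 4.
  x = λ² - 4 - 11 = 16 - 15 ≡ 1; y = λ·(4 - 1) - 5 ≡ 7. → (1, 7)
4P: (1, 7) + (11, 16). λ = (16 - 7)/(11 - 1) ≡ 9/10 mod 17. 10⁻¹ ≡ 12 (mod 17) since 10·12 = 120 ≡ 1, so λ ≡ 6.
  x = λ² - 1 - 11 = 36 - 12 ≡ 7; y = λ·(1 - 7) - 7 ≡ 8. → (7, 8)
5P: (7, 8) + (11, 16). λ = (16 - 8)/(11 - 7) ≡ 8/4 mod 17. 4⁻¹ ≡ 13 (mod 17), so λ ≡ 2.
  x = λ² - 7 - 11 = 4 - 18 ≡ 3; y = λ·(7 - 3) - 8 ≡ 0. → (3, 0)
6P: (3, 0) + (11, 16). λ = (16 - 0)/(11 - 3) ≡ 16/8 mod 17. 8⁻¹ ≡ 15 (mod 17), so λ ≡ 2.
  x = λ² - 3 - 11 = 4 - 14 ≡ 7; y = λ·(3 - 7) - 0 ≡ 9. → (7, 9)
7P: (7, 9) + (11, 16). λ = (16 - 9)/(11 - 7) ≡ 7/4 mod 17. 4⁻¹ ≡ 13 (mod 17), so λ ≡ 6.
  x = λ² - 7 - 11 = 36 - 18 ≡ 1; y = λ·(7 - 1) - 9 ≡ 10. → (1, 10)
8P: (1, 10) + (11, 16). λ = (16 - 10)/(11 - 1) ≡ 6/10 mod 17. 10⁻¹ ≡ 12 (mod 17) since 10·12 = 120 ≡ 1, so λ ≡ 4.
  x = λ² - 1 - 11 = 16 - 12 ≡ 4; y = λ·(1 - 4) - 10 ≡ 12. → (4, 12)
9P: (4, 12) + (11, 16). λ = (16 - 12)/(11 - 4) ≡ 4/7 mod 17. 7⁻¹ ≡ 5 (mod 17) since 7·5 = 35 ≡ 1, so λ ≡ 3.
  x = λ² - 4 - 11 = 9 - 15 ≡ 11; y = λ·(4 - 11) - 12 ≡ 1. → (11, 1)
10P: (11, 1) + (11, 16): same x and y₁ ≡ -y₂, so the sum is ∞.
10P = ∞, so the order is 10.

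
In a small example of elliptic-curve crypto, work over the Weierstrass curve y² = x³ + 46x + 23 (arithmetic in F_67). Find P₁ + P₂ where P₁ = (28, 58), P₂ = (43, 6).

(28, 58) + (43, 6). λ = (6 - 58)/(43 - 28) ≡ 15/15 mod 67. 15⁻¹ ≡ 9 (mod 67), so λ ≡ 1.
  x = λ² - 28 - 43 = 1 - 71 ≡ 64; y = λ·(28 - 64) - 58 ≡ 40. → (64, 40)

(64, 40)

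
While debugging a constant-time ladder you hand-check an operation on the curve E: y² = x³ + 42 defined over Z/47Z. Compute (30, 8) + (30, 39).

O

The two points share x = 30 and their y-coordinates satisfy 8 + 39 ≡ 0 (mod 47), so they are inverses. Their sum is ∞.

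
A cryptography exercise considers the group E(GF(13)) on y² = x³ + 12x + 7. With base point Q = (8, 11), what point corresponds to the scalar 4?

(5, 7)

Repeated addition: build up to 4Q.
2Q: tangent at (8, 11): λ = (3·8² + 12)/(2·11) ≡ 9/9. 9⁻¹ ≡ 3 (mod 13) since 9·3 = 27 ≡ 1, so λ ≡ 9·3 ≡ 1.
  x = λ² - 8 - 8 = 1 - 16 ≡ 11; y = λ·(8 - 11) - 11 ≡ 12. → (11, 12)
3Q: (11, 12) + (8, 11). λ = (11 - 12)/(8 - 11) ≡ 12/10 mod 13. 10⁻¹ ≡ 4 (mod 13), so λ ≡ 9.
  x = λ² - 11 - 8 = 81 - 19 ≡ 10; y = λ·(11 - 10) - 12 ≡ 10. → (10, 10)
4Q: (10, 10) + (8, 11). λ = (11 - 10)/(8 - 10) ≡ 1/11 mod 13. 11⁻¹ ≡ 6 (mod 13), so λ ≡ 6.
  x = λ² - 10 - 8 = 36 - 18 ≡ 5; y = λ·(10 - 5) - 10 ≡ 7. → (5, 7)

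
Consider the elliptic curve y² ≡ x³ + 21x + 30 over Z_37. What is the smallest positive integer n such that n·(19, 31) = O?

7

2P: tangent at (19, 31): λ = (3·19² + 21)/(2·31) ≡ 31/25. 25⁻¹ ≡ 3 (mod 37) since 25·3 = 75 ≡ 1, so λ ≡ 31·3 ≡ 19.
  x = λ² - 19 - 19 = 361 - 38 ≡ 27; y = λ·(19 - 27) - 31 ≡ 2. → (27, 2)
3P: (27, 2) + (19, 31). λ = (31 - 2)/(19 - 27) ≡ 29/29 mod 37. 29⁻¹ ≡ 23 (mod 37), so λ ≡ 1.
  x = λ² - 27 - 19 = 1 - 46 ≡ 29; y = λ·(27 - 29) - 2 ≡ 33. → (29, 33)
4P: (29, 33) + (19, 31). λ = (31 - 33)/(19 - 29) ≡ 35/27 mod 37. 27⁻¹ ≡ 11 (mod 37) since 27·11 = 297 ≡ 1, so λ ≡ 15.
  x = λ² - 29 - 19 = 225 - 48 ≡ 29; y = λ·(29 - 29) - 33 ≡ 4. → (29, 4)
5P: (29, 4) + (19, 31). λ = (31 - 4)/(19 - 29) ≡ 27/27 mod 37. 27⁻¹ ≡ 11 (mod 37), so λ ≡ 1.
  x = λ² - 29 - 19 = 1 - 48 ≡ 27; y = λ·(29 - 27) - 4 ≡ 35. → (27, 35)
6P: (27, 35) + (19, 31). λ = (31 - 35)/(19 - 27) ≡ 33/29 mod 37. 29⁻¹ ≡ 23 (mod 37) since 29·23 = 667 ≡ 1, so λ ≡ 19.
  x = λ² - 27 - 19 = 361 - 46 ≡ 19; y = λ·(27 - 19) - 35 ≡ 6. → (19, 6)
7P: (19, 6) + (19, 31): same x and y₁ ≡ -y₂, so the sum is O.
7P = O, so the order is 7.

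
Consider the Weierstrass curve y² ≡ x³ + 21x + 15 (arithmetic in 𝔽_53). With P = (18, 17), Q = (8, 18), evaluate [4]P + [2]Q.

First 4P:
Repeated addition: build up to 4P.
2P: tangent at (18, 17): λ = (3·18² + 21)/(2·17) ≡ 39/34. 34⁻¹ ≡ 39 (mod 53), so λ ≡ 39·39 ≡ 37.
  x = λ² - 18 - 18 = 1369 - 36 ≡ 8; y = λ·(18 - 8) - 17 ≡ 35. → (8, 35)
3P: (8, 35) + (18, 17). λ = (17 - 35)/(18 - 8) ≡ 35/10 mod 53. 10⁻¹ ≡ 16 (mod 53), so λ ≡ 30.
  x = λ² - 8 - 18 = 900 - 26 ≡ 26; y = λ·(8 - 26) - 35 ≡ 8. → (26, 8)
4P: (26, 8) + (18, 17). λ = (17 - 8)/(18 - 26) ≡ 9/45 mod 53. 45⁻¹ ≡ 33 (mod 53) since 45·33 = 1485 ≡ 1, so λ ≡ 32.
  x = λ² - 26 - 18 = 1024 - 44 ≡ 26; y = λ·(26 - 26) - 8 ≡ 45. → (26, 45)
4P = (26, 45).
Next 2Q:
Repeated addition: build up to 2Q.
2Q: tangent at (8, 18): λ = (3·8² + 21)/(2·18) ≡ 1/36. 36⁻¹ ≡ 28 (mod 53), so λ ≡ 1·28 ≡ 28.
  x = λ² - 8 - 8 = 784 - 16 ≡ 26; y = λ·(8 - 26) - 18 ≡ 8. → (26, 8)
2Q = (26, 8).
Finally 4P + 2Q:
(26, 45) + (26, 8): same x and y₁ ≡ -y₂, so the sum is O.

O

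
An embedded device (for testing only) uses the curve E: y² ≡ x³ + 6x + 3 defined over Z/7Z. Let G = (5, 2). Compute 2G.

tangent at (5, 2): λ = (3·5² + 6)/(2·2) ≡ 4/4. 4⁻¹ ≡ 2 (mod 7) since 4·2 = 8 ≡ 1, so λ ≡ 4·2 ≡ 1.
  x = λ² - 5 - 5 = 1 - 10 ≡ 5; y = λ·(5 - 5) - 2 ≡ 5. → (5, 5)

(5, 5)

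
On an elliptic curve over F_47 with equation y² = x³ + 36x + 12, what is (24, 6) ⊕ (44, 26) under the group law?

(27, 38)

(24, 6) + (44, 26). λ = (26 - 6)/(44 - 24) ≡ 20/20 mod 47. 20⁻¹ ≡ 40 (mod 47), so λ ≡ 1.
  x = λ² - 24 - 44 = 1 - 68 ≡ 27; y = λ·(24 - 27) - 6 ≡ 38. → (27, 38)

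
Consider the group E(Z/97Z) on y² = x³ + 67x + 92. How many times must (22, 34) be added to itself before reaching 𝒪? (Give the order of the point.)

2P: tangent at (22, 34): λ = (3·22² + 67)/(2·34) ≡ 64/68. 68⁻¹ ≡ 10 (mod 97), so λ ≡ 64·10 ≡ 58.
  x = λ² - 22 - 22 = 3364 - 44 ≡ 22; y = λ·(22 - 22) - 34 ≡ 63. → (22, 63)
3P: (22, 63) + (22, 34): same x and y₁ ≡ -y₂, so the sum is 𝒪.
3P = 𝒪, so the order is 3.

3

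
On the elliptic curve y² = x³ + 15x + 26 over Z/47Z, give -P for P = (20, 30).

(20, 17)

-(20, 30) = (20, -30 mod 47) = (20, 17).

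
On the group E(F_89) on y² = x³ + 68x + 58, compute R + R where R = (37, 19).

tangent at (37, 19): λ = (3·37² + 68)/(2·19) ≡ 81/38. 38⁻¹ ≡ 82 (mod 89) since 38·82 = 3116 ≡ 1, so λ ≡ 81·82 ≡ 56.
  x = λ² - 37 - 37 = 3136 - 74 ≡ 36; y = λ·(37 - 36) - 19 ≡ 37. → (36, 37)

(36, 37)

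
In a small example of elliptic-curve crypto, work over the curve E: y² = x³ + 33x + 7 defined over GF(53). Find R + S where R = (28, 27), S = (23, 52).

(28, 27) + (23, 52). λ = (52 - 27)/(23 - 28) ≡ 25/48 mod 53. 48⁻¹ ≡ 21 (mod 53) since 48·21 = 1008 ≡ 1, so λ ≡ 48.
  x = λ² - 28 - 23 = 2304 - 51 ≡ 27; y = λ·(28 - 27) - 27 ≡ 21. → (27, 21)

(27, 21)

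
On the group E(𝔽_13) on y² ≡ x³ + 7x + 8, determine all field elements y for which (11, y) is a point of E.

x³ + 7x + 8 = 1416 ≡ 12 (mod 13).
Square roots of 12 mod 13: 5 and 8 (since 5² = 25 ≡ 12).

5, 8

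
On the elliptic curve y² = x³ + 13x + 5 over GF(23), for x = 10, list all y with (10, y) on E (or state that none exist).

10, 13

x³ + 13x + 5 = 1135 ≡ 8 (mod 23).
Square roots of 8 mod 23: 10 and 13 (since 10² = 100 ≡ 8).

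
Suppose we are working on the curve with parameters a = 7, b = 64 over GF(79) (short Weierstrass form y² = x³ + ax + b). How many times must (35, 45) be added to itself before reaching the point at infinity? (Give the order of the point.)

2P: tangent at (35, 45): λ = (3·35² + 7)/(2·45) ≡ 48/11. 11⁻¹ ≡ 36 (mod 79) since 11·36 = 396 ≡ 1, so λ ≡ 48·36 ≡ 69.
  x = λ² - 35 - 35 = 4761 - 70 ≡ 30; y = λ·(35 - 30) - 45 ≡ 63. → (30, 63)
3P: (30, 63) + (35, 45). λ = (45 - 63)/(35 - 30) ≡ 61/5 mod 79. 5⁻¹ ≡ 16 (mod 79) since 5·16 = 80 ≡ 1, so λ ≡ 28.
  x = λ² - 30 - 35 = 784 - 65 ≡ 8; y = λ·(30 - 8) - 63 ≡ 0. → (8, 0)
4P: (8, 0) + (35, 45). λ = (45 - 0)/(35 - 8) ≡ 45/27 mod 79. 27⁻¹ ≡ 41 (mod 79) since 27·41 = 1107 ≡ 1, so λ ≡ 28.
  x = λ² - 8 - 35 = 784 - 43 ≡ 30; y = λ·(8 - 30) - 0 ≡ 16. → (30, 16)
5P: (30, 16) + (35, 45). λ = (45 - 16)/(35 - 30) ≡ 29/5 mod 79. 5⁻¹ ≡ 16 (mod 79), so λ ≡ 69.
  x = λ² - 30 - 35 = 4761 - 65 ≡ 35; y = λ·(30 - 35) - 16 ≡ 34. → (35, 34)
6P: (35, 34) + (35, 45): same x and y₁ ≡ -y₂, so the sum is the point at infinity.
6P = the point at infinity, so the order is 6.

6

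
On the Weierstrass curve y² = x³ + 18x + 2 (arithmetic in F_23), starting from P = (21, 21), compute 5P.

Double-and-add on 5 = (101)₂. Start with P = (21, 21) for the leading 1-bit.
double: tangent at (21, 21): λ = (3·21² + 18)/(2·21) ≡ 7/19. 19⁻¹ ≡ 17 (mod 23) since 19·17 = 323 ≡ 1, so λ ≡ 7·17 ≡ 4.
  x = λ² - 21 - 21 = 16 - 42 ≡ 20; y = λ·(21 - 20) - 21 ≡ 6. → (20, 6)
double: tangent at (20, 6): λ = (3·20² + 18)/(2·6) ≡ 22/12. 12⁻¹ ≡ 2 (mod 23), so λ ≡ 22·2 ≡ 21.
  x = λ² - 20 - 20 = 441 - 40 ≡ 10; y = λ·(20 - 10) - 6 ≡ 20. → (10, 20)
add P: (10, 20) + (21, 21). λ = (21 - 20)/(21 - 10) ≡ 1/11 mod 23. 11⁻¹ ≡ 21 (mod 23) since 11·21 = 231 ≡ 1, so λ ≡ 21.
  x = λ² - 10 - 21 = 441 - 31 ≡ 19; y = λ·(10 - 19) - 20 ≡ 21. → (19, 21)

(19, 21)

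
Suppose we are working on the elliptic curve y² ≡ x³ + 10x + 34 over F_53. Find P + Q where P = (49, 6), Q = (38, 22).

(29, 42)

(49, 6) + (38, 22). λ = (22 - 6)/(38 - 49) ≡ 16/42 mod 53. 42⁻¹ ≡ 24 (mod 53), so λ ≡ 13.
  x = λ² - 49 - 38 = 169 - 87 ≡ 29; y = λ·(49 - 29) - 6 ≡ 42. → (29, 42)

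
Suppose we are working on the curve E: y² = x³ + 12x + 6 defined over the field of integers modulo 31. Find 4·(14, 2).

(3, 21)

Write Q = (14, 2).
Double-and-add on 4 = (100)₂. Start with Q = (14, 2) for the leading 1-bit.
double: tangent at (14, 2): λ = (3·14² + 12)/(2·2) ≡ 11/4. 4⁻¹ ≡ 8 (mod 31), so λ ≡ 11·8 ≡ 26.
  x = λ² - 14 - 14 = 676 - 28 ≡ 28; y = λ·(14 - 28) - 2 ≡ 6. → (28, 6)
double: tangent at (28, 6): λ = (3·28² + 12)/(2·6) ≡ 8/12. 12⁻¹ ≡ 13 (mod 31), so λ ≡ 8·13 ≡ 11.
  x = λ² - 28 - 28 = 121 - 56 ≡ 3; y = λ·(28 - 3) - 6 ≡ 21. → (3, 21)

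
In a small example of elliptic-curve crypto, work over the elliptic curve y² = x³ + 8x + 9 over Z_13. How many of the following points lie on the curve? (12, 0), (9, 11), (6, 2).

2

(12, 0): 0² ≡ 0, rhs ≡ 0 → on.
(9, 11): 11² ≡ 4, rhs ≡ 4 → on.
(6, 2): 2² ≡ 4, rhs ≡ 0 → off.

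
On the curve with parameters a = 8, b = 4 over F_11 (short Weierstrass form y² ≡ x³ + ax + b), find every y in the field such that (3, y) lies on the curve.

x³ + 8x + 4 = 55 ≡ 0 (mod 11).
Only y = 0 satisfies y² ≡ 0.

0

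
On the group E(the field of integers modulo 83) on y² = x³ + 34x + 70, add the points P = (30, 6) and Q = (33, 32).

(30, 6) + (33, 32). λ = (32 - 6)/(33 - 30) ≡ 26/3 mod 83. 3⁻¹ ≡ 28 (mod 83) since 3·28 = 84 ≡ 1, so λ ≡ 64.
  x = λ² - 30 - 33 = 4096 - 63 ≡ 49; y = λ·(30 - 49) - 6 ≡ 23. → (49, 23)

(49, 23)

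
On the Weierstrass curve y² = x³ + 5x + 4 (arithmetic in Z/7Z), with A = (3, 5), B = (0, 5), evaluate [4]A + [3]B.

First 4A:
Repeated addition: build up to 4A.
2A: tangent at (3, 5): λ = (3·3² + 5)/(2·5) ≡ 4/3. 3⁻¹ ≡ 5 (mod 7) since 3·5 = 15 ≡ 1, so λ ≡ 4·5 ≡ 6.
  x = λ² - 3 - 3 = 36 - 6 ≡ 2; y = λ·(3 - 2) - 5 ≡ 1. → (2, 1)
3A: (2, 1) + (3, 5). λ = (5 - 1)/(3 - 2) ≡ 4/1 mod 7. 1⁻¹ ≡ 1 (mod 7), so λ ≡ 4.
  x = λ² - 2 - 3 = 16 - 5 ≡ 4; y = λ·(2 - 4) - 1 ≡ 5. → (4, 5)
4A: (4, 5) + (3, 5). λ = (5 - 5)/(3 - 4) ≡ 0/6 mod 7. 6⁻¹ ≡ 6 (mod 7), so λ ≡ 0.
  x = λ² - 4 - 3 = 0 - 7 ≡ 0; y = λ·(4 - 0) - 5 ≡ 2. → (0, 2)
4A = (0, 2).
Next 3B:
Repeated addition: build up to 3B.
2B: tangent at (0, 5): λ = (3·0² + 5)/(2·5) ≡ 5/3. 3⁻¹ ≡ 5 (mod 7) since 3·5 = 15 ≡ 1, so λ ≡ 5·5 ≡ 4.
  x = λ² - 0 - 0 = 16 - 0 ≡ 2; y = λ·(0 - 2) - 5 ≡ 1. → (2, 1)
3B: (2, 1) + (0, 5). λ = (5 - 1)/(0 - 2) ≡ 4/5 mod 7. 5⁻¹ ≡ 3 (mod 7), so λ ≡ 5.
  x = λ² - 2 - 0 = 25 - 2 ≡ 2; y = λ·(2 - 2) - 1 ≡ 6. → (2, 6)
3B = (2, 6).
Finally 4A + 3B:
(0, 2) + (2, 6). λ = (6 - 2)/(2 - 0) ≡ 4/2 mod 7. 2⁻¹ ≡ 4 (mod 7), so λ ≡ 2.
  x = λ² - 0 - 2 = 4 - 2 ≡ 2; y = λ·(0 - 2) - 2 ≡ 1. → (2, 1)

(2, 1)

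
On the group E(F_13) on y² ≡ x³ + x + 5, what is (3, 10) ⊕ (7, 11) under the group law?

(12, 4)

(3, 10) + (7, 11). λ = (11 - 10)/(7 - 3) ≡ 1/4 mod 13. 4⁻¹ ≡ 10 (mod 13) since 4·10 = 40 ≡ 1, so λ ≡ 10.
  x = λ² - 3 - 7 = 100 - 10 ≡ 12; y = λ·(3 - 12) - 10 ≡ 4. → (12, 4)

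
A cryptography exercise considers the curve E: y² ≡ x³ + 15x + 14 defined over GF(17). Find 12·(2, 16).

Write Q = (2, 16).
Double-and-add on 12 = (1100)₂. Start with Q = (2, 16) for the leading 1-bit.
double: tangent at (2, 16): λ = (3·2² + 15)/(2·16) ≡ 10/15. 15⁻¹ ≡ 8 (mod 17), so λ ≡ 10·8 ≡ 12.
  x = λ² - 2 - 2 = 144 - 4 ≡ 4; y = λ·(2 - 4) - 16 ≡ 11. → (4, 11)
add Q: (4, 11) + (2, 16). λ = (16 - 11)/(2 - 4) ≡ 5/15 mod 17. 15⁻¹ ≡ 8 (mod 17) since 15·8 = 120 ≡ 1, so λ ≡ 6.
  x = λ² - 4 - 2 = 36 - 6 ≡ 13; y = λ·(4 - 13) - 11 ≡ 3. → (13, 3)
double: tangent at (13, 3): λ = (3·13² + 15)/(2·3) ≡ 12/6. 6⁻¹ ≡ 3 (mod 17) since 6·3 = 18 ≡ 1, so λ ≡ 12·3 ≡ 2.
  x = λ² - 13 - 13 = 4 - 26 ≡ 12; y = λ·(13 - 12) - 3 ≡ 16. → (12, 16)
double: tangent at (12, 16): λ = (3·12² + 15)/(2·16) ≡ 5/15. 15⁻¹ ≡ 8 (mod 17) since 15·8 = 120 ≡ 1, so λ ≡ 5·8 ≡ 6.
  x = λ² - 12 - 12 = 36 - 24 ≡ 12; y = λ·(12 - 12) - 16 ≡ 1. → (12, 1)

(12, 1)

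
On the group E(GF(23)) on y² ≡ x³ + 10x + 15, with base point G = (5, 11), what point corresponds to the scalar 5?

Double-and-add on 5 = (101)₂. Start with G = (5, 11) for the leading 1-bit.
double: tangent at (5, 11): λ = (3·5² + 10)/(2·11) ≡ 16/22. 22⁻¹ ≡ 22 (mod 23) since 22·22 = 484 ≡ 1, so λ ≡ 16·22 ≡ 7.
  x = λ² - 5 - 5 = 49 - 10 ≡ 16; y = λ·(5 - 16) - 11 ≡ 4. → (16, 4)
double: tangent at (16, 4): λ = (3·16² + 10)/(2·4) ≡ 19/8. 8⁻¹ ≡ 3 (mod 23), so λ ≡ 19·3 ≡ 11.
  x = λ² - 16 - 16 = 121 - 32 ≡ 20; y = λ·(16 - 20) - 4 ≡ 21. → (20, 21)
add G: (20, 21) + (5, 11). λ = (11 - 21)/(5 - 20) ≡ 13/8 mod 23. 8⁻¹ ≡ 3 (mod 23), so λ ≡ 16.
  x = λ² - 20 - 5 = 256 - 25 ≡ 1; y = λ·(20 - 1) - 21 ≡ 7. → (1, 7)

(1, 7)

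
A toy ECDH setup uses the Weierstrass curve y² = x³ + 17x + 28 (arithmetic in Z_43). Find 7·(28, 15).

(29, 23)

Write G = (28, 15).
Double-and-add on 7 = (111)₂. Start with G = (28, 15) for the leading 1-bit.
double: tangent at (28, 15): λ = (3·28² + 17)/(2·15) ≡ 4/30. 30⁻¹ ≡ 33 (mod 43) since 30·33 = 990 ≡ 1, so λ ≡ 4·33 ≡ 3.
  x = λ² - 28 - 28 = 9 - 56 ≡ 39; y = λ·(28 - 39) - 15 ≡ 38. → (39, 38)
add G: (39, 38) + (28, 15). λ = (15 - 38)/(28 - 39) ≡ 20/32 mod 43. 32⁻¹ ≡ 39 (mod 43) since 32·39 = 1248 ≡ 1, so λ ≡ 6.
  x = λ² - 39 - 28 = 36 - 67 ≡ 12; y = λ·(39 - 12) - 38 ≡ 38. → (12, 38)
double: tangent at (12, 38): λ = (3·12² + 17)/(2·38) ≡ 19/33. 33⁻¹ ≡ 30 (mod 43) since 33·30 = 990 ≡ 1, so λ ≡ 19·30 ≡ 11.
  x = λ² - 12 - 12 = 121 - 24 ≡ 11; y = λ·(12 - 11) - 38 ≡ 16. → (11, 16)
add G: (11, 16) + (28, 15). λ = (15 - 16)/(28 - 11) ≡ 42/17 mod 43. 17⁻¹ ≡ 38 (mod 43), so λ ≡ 5.
  x = λ² - 11 - 28 = 25 - 39 ≡ 29; y = λ·(11 - 29) - 16 ≡ 23. → (29, 23)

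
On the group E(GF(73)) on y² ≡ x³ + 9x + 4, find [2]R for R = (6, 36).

tangent at (6, 36): λ = (3·6² + 9)/(2·36) ≡ 44/72. 72⁻¹ ≡ 72 (mod 73) since 72·72 = 5184 ≡ 1, so λ ≡ 44·72 ≡ 29.
  x = λ² - 6 - 6 = 841 - 12 ≡ 26; y = λ·(6 - 26) - 36 ≡ 41. → (26, 41)

(26, 41)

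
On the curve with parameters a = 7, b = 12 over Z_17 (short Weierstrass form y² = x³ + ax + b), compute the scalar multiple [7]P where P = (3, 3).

(11, 14)

Double-and-add on 7 = (111)₂. Start with P = (3, 3) for the leading 1-bit.
double: tangent at (3, 3): λ = (3·3² + 7)/(2·3) ≡ 0/6. 6⁻¹ ≡ 3 (mod 17), so λ ≡ 0·3 ≡ 0.
  x = λ² - 3 - 3 = 0 - 6 ≡ 11; y = λ·(3 - 11) - 3 ≡ 14. → (11, 14)
add P: (11, 14) + (3, 3). λ = (3 - 14)/(3 - 11) ≡ 6/9 mod 17. 9⁻¹ ≡ 2 (mod 17) since 9·2 = 18 ≡ 1, so λ ≡ 12.
  x = λ² - 11 - 3 = 144 - 14 ≡ 11; y = λ·(11 - 11) - 14 ≡ 3. → (11, 3)
double: tangent at (11, 3): λ = (3·11² + 7)/(2·3) ≡ 13/6. 6⁻¹ ≡ 3 (mod 17) since 6·3 = 18 ≡ 1, so λ ≡ 13·3 ≡ 5.
  x = λ² - 11 - 11 = 25 - 22 ≡ 3; y = λ·(11 - 3) - 3 ≡ 3. → (3, 3)
add P: tangent at (3, 3): λ = (3·3² + 7)/(2·3) ≡ 0/6. 6⁻¹ ≡ 3 (mod 17) since 6·3 = 18 ≡ 1, so λ ≡ 0·3 ≡ 0.
  x = λ² - 3 - 3 = 0 - 6 ≡ 11; y = λ·(3 - 11) - 3 ≡ 14. → (11, 14)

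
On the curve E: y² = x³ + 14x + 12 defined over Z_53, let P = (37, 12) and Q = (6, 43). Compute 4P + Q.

First 4P:
Repeated addition: build up to 4P.
2P: tangent at (37, 12): λ = (3·37² + 14)/(2·12) ≡ 40/24. 24⁻¹ ≡ 42 (mod 53), so λ ≡ 40·42 ≡ 37.
  x = λ² - 37 - 37 = 1369 - 74 ≡ 23; y = λ·(37 - 23) - 12 ≡ 29. → (23, 29)
3P: (23, 29) + (37, 12). λ = (12 - 29)/(37 - 23) ≡ 36/14 mod 53. 14⁻¹ ≡ 19 (mod 53) since 14·19 = 266 ≡ 1, so λ ≡ 48.
  x = λ² - 23 - 37 = 2304 - 60 ≡ 18; y = λ·(23 - 18) - 29 ≡ 52. → (18, 52)
4P: (18, 52) + (37, 12). λ = (12 - 52)/(37 - 18) ≡ 13/19 mod 53. 19⁻¹ ≡ 14 (mod 53), so λ ≡ 23.
  x = λ² - 18 - 37 = 529 - 55 ≡ 50; y = λ·(18 - 50) - 52 ≡ 7. → (50, 7)
4P = (50, 7).
Finally 4P + Q:
(50, 7) + (6, 43). λ = (43 - 7)/(6 - 50) ≡ 36/9 mod 53. 9⁻¹ ≡ 6 (mod 53) since 9·6 = 54 ≡ 1, so λ ≡ 4.
  x = λ² - 50 - 6 = 16 - 56 ≡ 13; y = λ·(50 - 13) - 7 ≡ 35. → (13, 35)

(13, 35)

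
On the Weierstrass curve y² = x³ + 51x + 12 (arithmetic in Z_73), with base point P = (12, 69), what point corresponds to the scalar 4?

(12, 4)

Repeated addition: build up to 4P.
2P: tangent at (12, 69): λ = (3·12² + 51)/(2·69) ≡ 45/65. 65⁻¹ ≡ 9 (mod 73) since 65·9 = 585 ≡ 1, so λ ≡ 45·9 ≡ 40.
  x = λ² - 12 - 12 = 1600 - 24 ≡ 43; y = λ·(12 - 43) - 69 ≡ 5. → (43, 5)
3P: (43, 5) + (12, 69). λ = (69 - 5)/(12 - 43) ≡ 64/42 mod 73. 42⁻¹ ≡ 40 (mod 73), so λ ≡ 5.
  x = λ² - 43 - 12 = 25 - 55 ≡ 43; y = λ·(43 - 43) - 5 ≡ 68. → (43, 68)
4P: (43, 68) + (12, 69). λ = (69 - 68)/(12 - 43) ≡ 1/42 mod 73. 42⁻¹ ≡ 40 (mod 73) since 42·40 = 1680 ≡ 1, so λ ≡ 40.
  x = λ² - 43 - 12 = 1600 - 55 ≡ 12; y = λ·(43 - 12) - 68 ≡ 4. → (12, 4)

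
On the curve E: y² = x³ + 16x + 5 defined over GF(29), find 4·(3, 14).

(25, 14)

Write P = (3, 14).
Repeated addition: build up to 4P.
2P: tangent at (3, 14): λ = (3·3² + 16)/(2·14) ≡ 14/28. 28⁻¹ ≡ 28 (mod 29) since 28·28 = 784 ≡ 1, so λ ≡ 14·28 ≡ 15.
  x = λ² - 3 - 3 = 225 - 6 ≡ 16; y = λ·(3 - 16) - 14 ≡ 23. → (16, 23)
3P: (16, 23) + (3, 14). λ = (14 - 23)/(3 - 16) ≡ 20/16 mod 29. 16⁻¹ ≡ 20 (mod 29), so λ ≡ 23.
  x = λ² - 16 - 3 = 529 - 19 ≡ 17; y = λ·(16 - 17) - 23 ≡ 12. → (17, 12)
4P: (17, 12) + (3, 14). λ = (14 - 12)/(3 - 17) ≡ 2/15 mod 29. 15⁻¹ ≡ 2 (mod 29) since 15·2 = 30 ≡ 1, so λ ≡ 4.
  x = λ² - 17 - 3 = 16 - 20 ≡ 25; y = λ·(17 - 25) - 12 ≡ 14. → (25, 14)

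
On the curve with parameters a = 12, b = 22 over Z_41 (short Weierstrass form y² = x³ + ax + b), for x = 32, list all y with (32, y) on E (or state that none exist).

13, 28

x³ + 12x + 22 = 33174 ≡ 5 (mod 41).
Square roots of 5 mod 41: 13 and 28 (since 13² = 169 ≡ 5).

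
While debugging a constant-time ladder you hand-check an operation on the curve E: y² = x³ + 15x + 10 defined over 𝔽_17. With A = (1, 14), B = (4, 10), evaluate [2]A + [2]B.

First 2A:
Repeated addition: build up to 2A.
2A: tangent at (1, 14): λ = (3·1² + 15)/(2·14) ≡ 1/11. 11⁻¹ ≡ 14 (mod 17), so λ ≡ 1·14 ≡ 14.
  x = λ² - 1 - 1 = 196 - 2 ≡ 7; y = λ·(1 - 7) - 14 ≡ 4. → (7, 4)
2A = (7, 4).
Next 2B:
Repeated addition: build up to 2B.
2B: tangent at (4, 10): λ = (3·4² + 15)/(2·10) ≡ 12/3. 3⁻¹ ≡ 6 (mod 17) since 3·6 = 18 ≡ 1, so λ ≡ 12·6 ≡ 4.
  x = λ² - 4 - 4 = 16 - 8 ≡ 8; y = λ·(4 - 8) - 10 ≡ 8. → (8, 8)
2B = (8, 8).
Finally 2A + 2B:
(7, 4) + (8, 8). λ = (8 - 4)/(8 - 7) ≡ 4/1 mod 17. 1⁻¹ ≡ 1 (mod 17) since 1·1 = 1 ≡ 1, so λ ≡ 4.
  x = λ² - 7 - 8 = 16 - 15 ≡ 1; y = λ·(7 - 1) - 4 ≡ 3. → (1, 3)

(1, 3)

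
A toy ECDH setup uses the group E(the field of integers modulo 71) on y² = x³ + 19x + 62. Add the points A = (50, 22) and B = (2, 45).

(50, 22) + (2, 45). λ = (45 - 22)/(2 - 50) ≡ 23/23 mod 71. 23⁻¹ ≡ 34 (mod 71) since 23·34 = 782 ≡ 1, so λ ≡ 1.
  x = λ² - 50 - 2 = 1 - 52 ≡ 20; y = λ·(50 - 20) - 22 ≡ 8. → (20, 8)

(20, 8)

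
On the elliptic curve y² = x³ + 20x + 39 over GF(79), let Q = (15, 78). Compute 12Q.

Double-and-add on 12 = (1100)₂. Start with Q = (15, 78) for the leading 1-bit.
double: tangent at (15, 78): λ = (3·15² + 20)/(2·78) ≡ 63/77. 77⁻¹ ≡ 39 (mod 79), so λ ≡ 63·39 ≡ 8.
  x = λ² - 15 - 15 = 64 - 30 ≡ 34; y = λ·(15 - 34) - 78 ≡ 7. → (34, 7)
add Q: (34, 7) + (15, 78). λ = (78 - 7)/(15 - 34) ≡ 71/60 mod 79. 60⁻¹ ≡ 54 (mod 79), so λ ≡ 42.
  x = λ² - 34 - 15 = 1764 - 49 ≡ 56; y = λ·(34 - 56) - 7 ≡ 17. → (56, 17)
double: tangent at (56, 17): λ = (3·56² + 20)/(2·17) ≡ 27/34. 34⁻¹ ≡ 7 (mod 79) since 34·7 = 238 ≡ 1, so λ ≡ 27·7 ≡ 31.
  x = λ² - 56 - 56 = 961 - 112 ≡ 59; y = λ·(56 - 59) - 17 ≡ 48. → (59, 48)
double: tangent at (59, 48): λ = (3·59² + 20)/(2·48) ≡ 35/17. 17⁻¹ ≡ 14 (mod 79), so λ ≡ 35·14 ≡ 16.
  x = λ² - 59 - 59 = 256 - 118 ≡ 59; y = λ·(59 - 59) - 48 ≡ 31. → (59, 31)

(59, 31)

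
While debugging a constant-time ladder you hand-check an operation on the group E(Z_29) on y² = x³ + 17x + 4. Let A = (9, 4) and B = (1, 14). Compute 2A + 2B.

First 2A:
Repeated addition: build up to 2A.
2A: tangent at (9, 4): λ = (3·9² + 17)/(2·4) ≡ 28/8. 8⁻¹ ≡ 11 (mod 29), so λ ≡ 28·11 ≡ 18.
  x = λ² - 9 - 9 = 324 - 18 ≡ 16; y = λ·(9 - 16) - 4 ≡ 15. → (16, 15)
2A = (16, 15).
Next 2B:
Repeated addition: build up to 2B.
2B: tangent at (1, 14): λ = (3·1² + 17)/(2·14) ≡ 20/28. 28⁻¹ ≡ 28 (mod 29) since 28·28 = 784 ≡ 1, so λ ≡ 20·28 ≡ 9.
  x = λ² - 1 - 1 = 81 - 2 ≡ 21; y = λ·(1 - 21) - 14 ≡ 9. → (21, 9)
2B = (21, 9).
Finally 2A + 2B:
(16, 15) + (21, 9). λ = (9 - 15)/(21 - 16) ≡ 23/5 mod 29. 5⁻¹ ≡ 6 (mod 29), so λ ≡ 22.
  x = λ² - 16 - 21 = 484 - 37 ≡ 12; y = λ·(16 - 12) - 15 ≡ 15. → (12, 15)

(12, 15)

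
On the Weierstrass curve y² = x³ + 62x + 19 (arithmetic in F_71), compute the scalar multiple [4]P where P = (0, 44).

Double-and-add on 4 = (100)₂. Start with P = (0, 44) for the leading 1-bit.
double: tangent at (0, 44): λ = (3·0² + 62)/(2·44) ≡ 62/17. 17⁻¹ ≡ 46 (mod 71), so λ ≡ 62·46 ≡ 12.
  x = λ² - 0 - 0 = 144 - 0 ≡ 2; y = λ·(0 - 2) - 44 ≡ 3. → (2, 3)
double: tangent at (2, 3): λ = (3·2² + 62)/(2·3) ≡ 3/6. 6⁻¹ ≡ 12 (mod 71), so λ ≡ 3·12 ≡ 36.
  x = λ² - 2 - 2 = 1296 - 4 ≡ 14; y = λ·(2 - 14) - 3 ≡ 62. → (14, 62)

(14, 62)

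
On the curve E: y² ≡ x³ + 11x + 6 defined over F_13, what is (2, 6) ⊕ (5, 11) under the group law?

(3, 1)

(2, 6) + (5, 11). λ = (11 - 6)/(5 - 2) ≡ 5/3 mod 13. 3⁻¹ ≡ 9 (mod 13), so λ ≡ 6.
  x = λ² - 2 - 5 = 36 - 7 ≡ 3; y = λ·(2 - 3) - 6 ≡ 1. → (3, 1)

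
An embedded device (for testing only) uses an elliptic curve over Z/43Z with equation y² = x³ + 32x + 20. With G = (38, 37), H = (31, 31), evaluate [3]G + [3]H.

(8, 33)

First 3G:
Repeated addition: build up to 3G.
2G: tangent at (38, 37): λ = (3·38² + 32)/(2·37) ≡ 21/31. 31⁻¹ ≡ 25 (mod 43), so λ ≡ 21·25 ≡ 9.
  x = λ² - 38 - 38 = 81 - 76 ≡ 5; y = λ·(38 - 5) - 37 ≡ 2. → (5, 2)
3G: (5, 2) + (38, 37). λ = (37 - 2)/(38 - 5) ≡ 35/33 mod 43. 33⁻¹ ≡ 30 (mod 43), so λ ≡ 18.
  x = λ² - 5 - 38 = 324 - 43 ≡ 23; y = λ·(5 - 23) - 2 ≡ 18. → (23, 18)
3G = (23, 18).
Next 3H:
Repeated addition: build up to 3H.
2H: tangent at (31, 31): λ = (3·31² + 32)/(2·31) ≡ 34/19. 19⁻¹ ≡ 34 (mod 43), so λ ≡ 34·34 ≡ 38.
  x = λ² - 31 - 31 = 1444 - 62 ≡ 6; y = λ·(31 - 6) - 31 ≡ 16. → (6, 16)
3H: (6, 16) + (31, 31). λ = (31 - 16)/(31 - 6) ≡ 15/25 mod 43. 25⁻¹ ≡ 31 (mod 43) since 25·31 = 775 ≡ 1, so λ ≡ 35.
  x = λ² - 6 - 31 = 1225 - 37 ≡ 27; y = λ·(6 - 27) - 16 ≡ 23. → (27, 23)
3H = (27, 23).
Finally 3G + 3H:
(23, 18) + (27, 23). λ = (23 - 18)/(27 - 23) ≡ 5/4 mod 43. 4⁻¹ ≡ 11 (mod 43), so λ ≡ 12.
  x = λ² - 23 - 27 = 144 - 50 ≡ 8; y = λ·(23 - 8) - 18 ≡ 33. → (8, 33)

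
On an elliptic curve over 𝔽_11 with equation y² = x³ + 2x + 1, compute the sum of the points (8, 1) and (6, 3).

(8, 1) + (6, 3). λ = (3 - 1)/(6 - 8) ≡ 2/9 mod 11. 9⁻¹ ≡ 5 (mod 11), so λ ≡ 10.
  x = λ² - 8 - 6 = 100 - 14 ≡ 9; y = λ·(8 - 9) - 1 ≡ 0. → (9, 0)

(9, 0)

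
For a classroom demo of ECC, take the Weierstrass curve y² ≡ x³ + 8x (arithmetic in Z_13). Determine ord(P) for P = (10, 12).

3

2P: tangent at (10, 12): λ = (3·10² + 8)/(2·12) ≡ 9/11. 11⁻¹ ≡ 6 (mod 13) since 11·6 = 66 ≡ 1, so λ ≡ 9·6 ≡ 2.
  x = λ² - 10 - 10 = 4 - 20 ≡ 10; y = λ·(10 - 10) - 12 ≡ 1. → (10, 1)
3P: (10, 1) + (10, 12): same x and y₁ ≡ -y₂, so the sum is O.
3P = O, so the order is 3.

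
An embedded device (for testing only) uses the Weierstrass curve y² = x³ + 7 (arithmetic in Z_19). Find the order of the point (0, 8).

3

2P: tangent at (0, 8): λ = (3·0² + 0)/(2·8) ≡ 0/16. 16⁻¹ ≡ 6 (mod 19), so λ ≡ 0·6 ≡ 0.
  x = λ² - 0 - 0 = 0 - 0 ≡ 0; y = λ·(0 - 0) - 8 ≡ 11. → (0, 11)
3P: (0, 11) + (0, 8): same x and y₁ ≡ -y₂, so the sum is 𝒪.
3P = 𝒪, so the order is 3.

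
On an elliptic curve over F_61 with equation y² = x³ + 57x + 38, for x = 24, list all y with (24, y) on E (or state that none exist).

23, 38

x³ + 57x + 38 = 15230 ≡ 41 (mod 61).
Square roots of 41 mod 61: 23 and 38 (since 23² = 529 ≡ 41).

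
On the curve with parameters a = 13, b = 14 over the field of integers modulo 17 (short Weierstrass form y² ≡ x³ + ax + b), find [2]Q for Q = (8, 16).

tangent at (8, 16): λ = (3·8² + 13)/(2·16) ≡ 1/15. 15⁻¹ ≡ 8 (mod 17), so λ ≡ 1·8 ≡ 8.
  x = λ² - 8 - 8 = 64 - 16 ≡ 14; y = λ·(8 - 14) - 16 ≡ 4. → (14, 4)

(14, 4)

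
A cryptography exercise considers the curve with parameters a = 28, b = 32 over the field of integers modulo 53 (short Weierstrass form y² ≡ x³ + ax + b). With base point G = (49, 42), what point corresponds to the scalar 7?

Double-and-add on 7 = (111)₂. Start with G = (49, 42) for the leading 1-bit.
double: tangent at (49, 42): λ = (3·49² + 28)/(2·42) ≡ 23/31. 31⁻¹ ≡ 12 (mod 53), so λ ≡ 23·12 ≡ 11.
  x = λ² - 49 - 49 = 121 - 98 ≡ 23; y = λ·(49 - 23) - 42 ≡ 32. → (23, 32)
add G: (23, 32) + (49, 42). λ = (42 - 32)/(49 - 23) ≡ 10/26 mod 53. 26⁻¹ ≡ 51 (mod 53), so λ ≡ 33.
  x = λ² - 23 - 49 = 1089 - 72 ≡ 10; y = λ·(23 - 10) - 32 ≡ 26. → (10, 26)
double: tangent at (10, 26): λ = (3·10² + 28)/(2·26) ≡ 10/52. 52⁻¹ ≡ 52 (mod 53) since 52·52 = 2704 ≡ 1, so λ ≡ 10·52 ≡ 43.
  x = λ² - 10 - 10 = 1849 - 20 ≡ 27; y = λ·(10 - 27) - 26 ≡ 38. → (27, 38)
add G: (27, 38) + (49, 42). λ = (42 - 38)/(49 - 27) ≡ 4/22 mod 53. 22⁻¹ ≡ 41 (mod 53), so λ ≡ 5.
  x = λ² - 27 - 49 = 25 - 76 ≡ 2; y = λ·(27 - 2) - 38 ≡ 34. → (2, 34)

(2, 34)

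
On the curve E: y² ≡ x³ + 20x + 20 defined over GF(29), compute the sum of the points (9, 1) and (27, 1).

(22, 28)

(9, 1) + (27, 1). λ = (1 - 1)/(27 - 9) ≡ 0/18 mod 29. 18⁻¹ ≡ 21 (mod 29) since 18·21 = 378 ≡ 1, so λ ≡ 0.
  x = λ² - 9 - 27 = 0 - 36 ≡ 22; y = λ·(9 - 22) - 1 ≡ 28. → (22, 28)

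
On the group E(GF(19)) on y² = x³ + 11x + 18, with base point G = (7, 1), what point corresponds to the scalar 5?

Repeated addition: build up to 5G.
2G: tangent at (7, 1): λ = (3·7² + 11)/(2·1) ≡ 6/2. 2⁻¹ ≡ 10 (mod 19) since 2·10 = 20 ≡ 1, so λ ≡ 6·10 ≡ 3.
  x = λ² - 7 - 7 = 9 - 14 ≡ 14; y = λ·(7 - 14) - 1 ≡ 16. → (14, 16)
3G: (14, 16) + (7, 1). λ = (1 - 16)/(7 - 14) ≡ 4/12 mod 19. 12⁻¹ ≡ 8 (mod 19), so λ ≡ 13.
  x = λ² - 14 - 7 = 169 - 21 ≡ 15; y = λ·(14 - 15) - 16 ≡ 9. → (15, 9)
4G: (15, 9) + (7, 1). λ = (1 - 9)/(7 - 15) ≡ 11/11 mod 19. 11⁻¹ ≡ 7 (mod 19) since 11·7 = 77 ≡ 1, so λ ≡ 1.
  x = λ² - 15 - 7 = 1 - 22 ≡ 17; y = λ·(15 - 17) - 9 ≡ 8. → (17, 8)
5G: (17, 8) + (7, 1). λ = (1 - 8)/(7 - 17) ≡ 12/9 mod 19. 9⁻¹ ≡ 17 (mod 19) since 9·17 = 153 ≡ 1, so λ ≡ 14.
  x = λ² - 17 - 7 = 196 - 24 ≡ 1; y = λ·(17 - 1) - 8 ≡ 7. → (1, 7)

(1, 7)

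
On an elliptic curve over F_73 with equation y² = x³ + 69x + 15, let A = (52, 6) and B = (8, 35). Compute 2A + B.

First 2A:
Repeated addition: build up to 2A.
2A: tangent at (52, 6): λ = (3·52² + 69)/(2·6) ≡ 5/12. 12⁻¹ ≡ 67 (mod 73), so λ ≡ 5·67 ≡ 43.
  x = λ² - 52 - 52 = 1849 - 104 ≡ 66; y = λ·(52 - 66) - 6 ≡ 49. → (66, 49)
2A = (66, 49).
Finally 2A + B:
(66, 49) + (8, 35). λ = (35 - 49)/(8 - 66) ≡ 59/15 mod 73. 15⁻¹ ≡ 39 (mod 73) since 15·39 = 585 ≡ 1, so λ ≡ 38.
  x = λ² - 66 - 8 = 1444 - 74 ≡ 56; y = λ·(66 - 56) - 49 ≡ 39. → (56, 39)

(56, 39)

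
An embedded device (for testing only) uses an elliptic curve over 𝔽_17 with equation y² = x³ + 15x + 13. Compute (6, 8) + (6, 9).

O

The two points share x = 6 and their y-coordinates satisfy 8 + 9 ≡ 0 (mod 17), so they are inverses. Their sum is the point at infinity.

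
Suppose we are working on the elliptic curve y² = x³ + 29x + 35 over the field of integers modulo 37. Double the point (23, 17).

(7, 10)

tangent at (23, 17): λ = (3·23² + 29)/(2·17) ≡ 25/34. 34⁻¹ ≡ 12 (mod 37) since 34·12 = 408 ≡ 1, so λ ≡ 25·12 ≡ 4.
  x = λ² - 23 - 23 = 16 - 46 ≡ 7; y = λ·(23 - 7) - 17 ≡ 10. → (7, 10)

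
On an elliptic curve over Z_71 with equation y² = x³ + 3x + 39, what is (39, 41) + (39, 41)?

(68, 43)

tangent at (39, 41): λ = (3·39² + 3)/(2·41) ≡ 22/11. 11⁻¹ ≡ 13 (mod 71) since 11·13 = 143 ≡ 1, so λ ≡ 22·13 ≡ 2.
  x = λ² - 39 - 39 = 4 - 78 ≡ 68; y = λ·(39 - 68) - 41 ≡ 43. → (68, 43)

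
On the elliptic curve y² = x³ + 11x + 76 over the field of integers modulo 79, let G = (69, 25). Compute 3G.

Repeated addition: build up to 3G.
2G: tangent at (69, 25): λ = (3·69² + 11)/(2·25) ≡ 74/50. 50⁻¹ ≡ 49 (mod 79), so λ ≡ 74·49 ≡ 71.
  x = λ² - 69 - 69 = 5041 - 138 ≡ 5; y = λ·(69 - 5) - 25 ≡ 16. → (5, 16)
3G: (5, 16) + (69, 25). λ = (25 - 16)/(69 - 5) ≡ 9/64 mod 79. 64⁻¹ ≡ 21 (mod 79), so λ ≡ 31.
  x = λ² - 5 - 69 = 961 - 74 ≡ 18; y = λ·(5 - 18) - 16 ≡ 55. → (18, 55)

(18, 55)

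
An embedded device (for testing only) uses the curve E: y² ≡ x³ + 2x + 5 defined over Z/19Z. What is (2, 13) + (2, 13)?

(0, 10)

tangent at (2, 13): λ = (3·2² + 2)/(2·13) ≡ 14/7. 7⁻¹ ≡ 11 (mod 19), so λ ≡ 14·11 ≡ 2.
  x = λ² - 2 - 2 = 4 - 4 ≡ 0; y = λ·(2 - 0) - 13 ≡ 10. → (0, 10)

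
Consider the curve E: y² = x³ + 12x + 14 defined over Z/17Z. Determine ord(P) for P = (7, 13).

2P: tangent at (7, 13): λ = (3·7² + 12)/(2·13) ≡ 6/9. 9⁻¹ ≡ 2 (mod 17), so λ ≡ 6·2 ≡ 12.
  x = λ² - 7 - 7 = 144 - 14 ≡ 11; y = λ·(7 - 11) - 13 ≡ 7. → (11, 7)
3P: (11, 7) + (7, 13). λ = (13 - 7)/(7 - 11) ≡ 6/13 mod 17. 13⁻¹ ≡ 4 (mod 17), so λ ≡ 7.
  x = λ² - 11 - 7 = 49 - 18 ≡ 14; y = λ·(11 - 14) - 7 ≡ 6. → (14, 6)
4P: (14, 6) + (7, 13). λ = (13 - 6)/(7 - 14) ≡ 7/10 mod 17. 10⁻¹ ≡ 12 (mod 17), so λ ≡ 16.
  x = λ² - 14 - 7 = 256 - 21 ≡ 14; y = λ·(14 - 14) - 6 ≡ 11. → (14, 11)
5P: (14, 11) + (7, 13). λ = (13 - 11)/(7 - 14) ≡ 2/10 mod 17. 10⁻¹ ≡ 12 (mod 17), so λ ≡ 7.
  x = λ² - 14 - 7 = 49 - 21 ≡ 11; y = λ·(14 - 11) - 11 ≡ 10. → (11, 10)
6P: (11, 10) + (7, 13). λ = (13 - 10)/(7 - 11) ≡ 3/13 mod 17. 13⁻¹ ≡ 4 (mod 17) since 13·4 = 52 ≡ 1, so λ ≡ 12.
  x = λ² - 11 - 7 = 144 - 18 ≡ 7; y = λ·(11 - 7) - 10 ≡ 4. → (7, 4)
7P: (7, 4) + (7, 13): same x and y₁ ≡ -y₂, so the sum is 𝒪.
7P = 𝒪, so the order is 7.

7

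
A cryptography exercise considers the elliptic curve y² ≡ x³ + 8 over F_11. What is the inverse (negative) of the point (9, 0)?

(9, 0)

-(9, 0) = (9, -0 mod 11) = (9, 0).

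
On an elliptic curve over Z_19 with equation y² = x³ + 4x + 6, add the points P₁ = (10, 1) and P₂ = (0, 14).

(10, 1) + (0, 14). λ = (14 - 1)/(0 - 10) ≡ 13/9 mod 19. 9⁻¹ ≡ 17 (mod 19) since 9·17 = 153 ≡ 1, so λ ≡ 12.
  x = λ² - 10 - 0 = 144 - 10 ≡ 1; y = λ·(10 - 1) - 1 ≡ 12. → (1, 12)

(1, 12)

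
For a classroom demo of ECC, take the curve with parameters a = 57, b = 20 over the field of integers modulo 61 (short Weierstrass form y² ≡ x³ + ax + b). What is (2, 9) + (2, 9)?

(9, 15)

tangent at (2, 9): λ = (3·2² + 57)/(2·9) ≡ 8/18. 18⁻¹ ≡ 17 (mod 61) since 18·17 = 306 ≡ 1, so λ ≡ 8·17 ≡ 14.
  x = λ² - 2 - 2 = 196 - 4 ≡ 9; y = λ·(2 - 9) - 9 ≡ 15. → (9, 15)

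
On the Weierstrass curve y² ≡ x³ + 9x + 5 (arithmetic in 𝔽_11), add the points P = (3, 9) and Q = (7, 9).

(3, 9) + (7, 9). λ = (9 - 9)/(7 - 3) ≡ 0/4 mod 11. 4⁻¹ ≡ 3 (mod 11) since 4·3 = 12 ≡ 1, so λ ≡ 0.
  x = λ² - 3 - 7 = 0 - 10 ≡ 1; y = λ·(3 - 1) - 9 ≡ 2. → (1, 2)

(1, 2)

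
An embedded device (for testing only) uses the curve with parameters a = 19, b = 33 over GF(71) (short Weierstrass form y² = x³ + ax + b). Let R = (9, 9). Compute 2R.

tangent at (9, 9): λ = (3·9² + 19)/(2·9) ≡ 49/18. 18⁻¹ ≡ 4 (mod 71) since 18·4 = 72 ≡ 1, so λ ≡ 49·4 ≡ 54.
  x = λ² - 9 - 9 = 2916 - 18 ≡ 58; y = λ·(9 - 58) - 9 ≡ 43. → (58, 43)

(58, 43)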